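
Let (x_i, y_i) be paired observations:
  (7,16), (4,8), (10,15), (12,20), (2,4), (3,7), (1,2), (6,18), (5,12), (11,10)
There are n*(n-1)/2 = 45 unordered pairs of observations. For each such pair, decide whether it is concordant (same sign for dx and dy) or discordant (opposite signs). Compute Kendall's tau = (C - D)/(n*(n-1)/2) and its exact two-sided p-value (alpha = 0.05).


Step 1: Enumerate the 45 unordered pairs (i,j) with i<j and classify each by sign(x_j-x_i) * sign(y_j-y_i).
  (1,2):dx=-3,dy=-8->C; (1,3):dx=+3,dy=-1->D; (1,4):dx=+5,dy=+4->C; (1,5):dx=-5,dy=-12->C
  (1,6):dx=-4,dy=-9->C; (1,7):dx=-6,dy=-14->C; (1,8):dx=-1,dy=+2->D; (1,9):dx=-2,dy=-4->C
  (1,10):dx=+4,dy=-6->D; (2,3):dx=+6,dy=+7->C; (2,4):dx=+8,dy=+12->C; (2,5):dx=-2,dy=-4->C
  (2,6):dx=-1,dy=-1->C; (2,7):dx=-3,dy=-6->C; (2,8):dx=+2,dy=+10->C; (2,9):dx=+1,dy=+4->C
  (2,10):dx=+7,dy=+2->C; (3,4):dx=+2,dy=+5->C; (3,5):dx=-8,dy=-11->C; (3,6):dx=-7,dy=-8->C
  (3,7):dx=-9,dy=-13->C; (3,8):dx=-4,dy=+3->D; (3,9):dx=-5,dy=-3->C; (3,10):dx=+1,dy=-5->D
  (4,5):dx=-10,dy=-16->C; (4,6):dx=-9,dy=-13->C; (4,7):dx=-11,dy=-18->C; (4,8):dx=-6,dy=-2->C
  (4,9):dx=-7,dy=-8->C; (4,10):dx=-1,dy=-10->C; (5,6):dx=+1,dy=+3->C; (5,7):dx=-1,dy=-2->C
  (5,8):dx=+4,dy=+14->C; (5,9):dx=+3,dy=+8->C; (5,10):dx=+9,dy=+6->C; (6,7):dx=-2,dy=-5->C
  (6,8):dx=+3,dy=+11->C; (6,9):dx=+2,dy=+5->C; (6,10):dx=+8,dy=+3->C; (7,8):dx=+5,dy=+16->C
  (7,9):dx=+4,dy=+10->C; (7,10):dx=+10,dy=+8->C; (8,9):dx=-1,dy=-6->C; (8,10):dx=+5,dy=-8->D
  (9,10):dx=+6,dy=-2->D
Step 2: C = 38, D = 7, total pairs = 45.
Step 3: tau = (C - D)/(n(n-1)/2) = (38 - 7)/45 = 0.688889.
Step 4: Exact two-sided p-value (enumerate n! = 3628800 permutations of y under H0): p = 0.004687.
Step 5: alpha = 0.05. reject H0.

tau_b = 0.6889 (C=38, D=7), p = 0.004687, reject H0.


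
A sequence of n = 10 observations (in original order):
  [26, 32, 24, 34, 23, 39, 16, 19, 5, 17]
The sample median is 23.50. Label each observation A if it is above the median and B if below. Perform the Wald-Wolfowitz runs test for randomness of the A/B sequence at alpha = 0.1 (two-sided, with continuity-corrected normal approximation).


Step 1: Compute median = 23.50; label A = above, B = below.
Labels in order: AAAABABBBB  (n_A = 5, n_B = 5)
Step 2: Count runs R = 4.
Step 3: Under H0 (random ordering), E[R] = 2*n_A*n_B/(n_A+n_B) + 1 = 2*5*5/10 + 1 = 6.0000.
        Var[R] = 2*n_A*n_B*(2*n_A*n_B - n_A - n_B) / ((n_A+n_B)^2 * (n_A+n_B-1)) = 2000/900 = 2.2222.
        SD[R] = 1.4907.
Step 4: Continuity-corrected z = (R + 0.5 - E[R]) / SD[R] = (4 + 0.5 - 6.0000) / 1.4907 = -1.0062.
Step 5: Two-sided p-value via normal approximation = 2*(1 - Phi(|z|)) = 0.314305.
Step 6: alpha = 0.1. fail to reject H0.

R = 4, z = -1.0062, p = 0.314305, fail to reject H0.


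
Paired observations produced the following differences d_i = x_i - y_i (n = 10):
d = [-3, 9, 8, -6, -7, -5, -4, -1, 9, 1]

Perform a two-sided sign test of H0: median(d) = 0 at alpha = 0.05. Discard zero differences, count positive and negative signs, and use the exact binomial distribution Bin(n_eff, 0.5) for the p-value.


Step 1: Discard zero differences. Original n = 10; n_eff = number of nonzero differences = 10.
Nonzero differences (with sign): -3, +9, +8, -6, -7, -5, -4, -1, +9, +1
Step 2: Count signs: positive = 4, negative = 6.
Step 3: Under H0: P(positive) = 0.5, so the number of positives S ~ Bin(10, 0.5).
Step 4: Two-sided exact p-value = sum of Bin(10,0.5) probabilities at or below the observed probability = 0.753906.
Step 5: alpha = 0.05. fail to reject H0.

n_eff = 10, pos = 4, neg = 6, p = 0.753906, fail to reject H0.


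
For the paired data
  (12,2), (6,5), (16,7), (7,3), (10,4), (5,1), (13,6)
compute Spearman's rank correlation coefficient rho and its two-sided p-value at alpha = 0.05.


Step 1: Rank x and y separately (midranks; no ties here).
rank(x): 12->5, 6->2, 16->7, 7->3, 10->4, 5->1, 13->6
rank(y): 2->2, 5->5, 7->7, 3->3, 4->4, 1->1, 6->6
Step 2: d_i = R_x(i) - R_y(i); compute d_i^2.
  (5-2)^2=9, (2-5)^2=9, (7-7)^2=0, (3-3)^2=0, (4-4)^2=0, (1-1)^2=0, (6-6)^2=0
sum(d^2) = 18.
Step 3: rho = 1 - 6*18 / (7*(7^2 - 1)) = 1 - 108/336 = 0.678571.
Step 4: Under H0, t = rho * sqrt((n-2)/(1-rho^2)) = 2.0657 ~ t(5).
Step 5: Two-sided p-value from the t-distribution with 5 df = 0.093750.
Step 6: alpha = 0.05. fail to reject H0.

rho = 0.6786, p = 0.093750, fail to reject H0 at alpha = 0.05.


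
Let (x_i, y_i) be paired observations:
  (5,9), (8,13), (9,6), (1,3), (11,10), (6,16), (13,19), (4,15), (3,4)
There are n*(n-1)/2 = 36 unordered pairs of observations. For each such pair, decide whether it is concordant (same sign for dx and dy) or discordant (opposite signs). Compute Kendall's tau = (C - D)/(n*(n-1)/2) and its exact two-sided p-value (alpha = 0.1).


Step 1: Enumerate the 36 unordered pairs (i,j) with i<j and classify each by sign(x_j-x_i) * sign(y_j-y_i).
  (1,2):dx=+3,dy=+4->C; (1,3):dx=+4,dy=-3->D; (1,4):dx=-4,dy=-6->C; (1,5):dx=+6,dy=+1->C
  (1,6):dx=+1,dy=+7->C; (1,7):dx=+8,dy=+10->C; (1,8):dx=-1,dy=+6->D; (1,9):dx=-2,dy=-5->C
  (2,3):dx=+1,dy=-7->D; (2,4):dx=-7,dy=-10->C; (2,5):dx=+3,dy=-3->D; (2,6):dx=-2,dy=+3->D
  (2,7):dx=+5,dy=+6->C; (2,8):dx=-4,dy=+2->D; (2,9):dx=-5,dy=-9->C; (3,4):dx=-8,dy=-3->C
  (3,5):dx=+2,dy=+4->C; (3,6):dx=-3,dy=+10->D; (3,7):dx=+4,dy=+13->C; (3,8):dx=-5,dy=+9->D
  (3,9):dx=-6,dy=-2->C; (4,5):dx=+10,dy=+7->C; (4,6):dx=+5,dy=+13->C; (4,7):dx=+12,dy=+16->C
  (4,8):dx=+3,dy=+12->C; (4,9):dx=+2,dy=+1->C; (5,6):dx=-5,dy=+6->D; (5,7):dx=+2,dy=+9->C
  (5,8):dx=-7,dy=+5->D; (5,9):dx=-8,dy=-6->C; (6,7):dx=+7,dy=+3->C; (6,8):dx=-2,dy=-1->C
  (6,9):dx=-3,dy=-12->C; (7,8):dx=-9,dy=-4->C; (7,9):dx=-10,dy=-15->C; (8,9):dx=-1,dy=-11->C
Step 2: C = 26, D = 10, total pairs = 36.
Step 3: tau = (C - D)/(n(n-1)/2) = (26 - 10)/36 = 0.444444.
Step 4: Exact two-sided p-value (enumerate n! = 362880 permutations of y under H0): p = 0.119439.
Step 5: alpha = 0.1. fail to reject H0.

tau_b = 0.4444 (C=26, D=10), p = 0.119439, fail to reject H0.


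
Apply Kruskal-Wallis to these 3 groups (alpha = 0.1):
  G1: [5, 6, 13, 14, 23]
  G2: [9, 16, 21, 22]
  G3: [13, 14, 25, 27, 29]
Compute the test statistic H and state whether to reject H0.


Step 1: Combine all N = 14 observations and assign midranks.
sorted (value, group, rank): (5,G1,1), (6,G1,2), (9,G2,3), (13,G1,4.5), (13,G3,4.5), (14,G1,6.5), (14,G3,6.5), (16,G2,8), (21,G2,9), (22,G2,10), (23,G1,11), (25,G3,12), (27,G3,13), (29,G3,14)
Step 2: Sum ranks within each group.
R_1 = 25 (n_1 = 5)
R_2 = 30 (n_2 = 4)
R_3 = 50 (n_3 = 5)
Step 3: H = 12/(N(N+1)) * sum(R_i^2/n_i) - 3(N+1)
     = 12/(14*15) * (25^2/5 + 30^2/4 + 50^2/5) - 3*15
     = 0.057143 * 850 - 45
     = 3.571429.
Step 4: Ties present; correction factor C = 1 - 12/(14^3 - 14) = 0.995604. Corrected H = 3.571429 / 0.995604 = 3.587196.
Step 5: Under H0, H ~ chi^2(2); p-value = 0.166360.
Step 6: alpha = 0.1. fail to reject H0.

H = 3.5872, df = 2, p = 0.166360, fail to reject H0.


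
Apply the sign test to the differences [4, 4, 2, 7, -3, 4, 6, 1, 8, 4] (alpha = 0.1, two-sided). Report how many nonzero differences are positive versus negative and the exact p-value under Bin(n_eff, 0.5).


Step 1: Discard zero differences. Original n = 10; n_eff = number of nonzero differences = 10.
Nonzero differences (with sign): +4, +4, +2, +7, -3, +4, +6, +1, +8, +4
Step 2: Count signs: positive = 9, negative = 1.
Step 3: Under H0: P(positive) = 0.5, so the number of positives S ~ Bin(10, 0.5).
Step 4: Two-sided exact p-value = sum of Bin(10,0.5) probabilities at or below the observed probability = 0.021484.
Step 5: alpha = 0.1. reject H0.

n_eff = 10, pos = 9, neg = 1, p = 0.021484, reject H0.


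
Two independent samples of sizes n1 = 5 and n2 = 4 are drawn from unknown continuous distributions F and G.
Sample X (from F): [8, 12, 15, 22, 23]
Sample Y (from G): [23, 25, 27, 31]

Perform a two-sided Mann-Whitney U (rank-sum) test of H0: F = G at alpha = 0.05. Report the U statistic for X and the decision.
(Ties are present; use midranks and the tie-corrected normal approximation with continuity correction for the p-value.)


Step 1: Combine and sort all 9 observations; assign midranks.
sorted (value, group): (8,X), (12,X), (15,X), (22,X), (23,X), (23,Y), (25,Y), (27,Y), (31,Y)
ranks: 8->1, 12->2, 15->3, 22->4, 23->5.5, 23->5.5, 25->7, 27->8, 31->9
Step 2: Rank sum for X: R1 = 1 + 2 + 3 + 4 + 5.5 = 15.5.
Step 3: U_X = R1 - n1(n1+1)/2 = 15.5 - 5*6/2 = 15.5 - 15 = 0.5.
       U_Y = n1*n2 - U_X = 20 - 0.5 = 19.5.
Step 4: Ties are present, so use the tie-corrected normal approximation (with continuity correction) for the p-value.
Step 5: p-value = 0.026844; compare to alpha = 0.05. reject H0.

U_X = 0.5, p = 0.026844, reject H0 at alpha = 0.05.


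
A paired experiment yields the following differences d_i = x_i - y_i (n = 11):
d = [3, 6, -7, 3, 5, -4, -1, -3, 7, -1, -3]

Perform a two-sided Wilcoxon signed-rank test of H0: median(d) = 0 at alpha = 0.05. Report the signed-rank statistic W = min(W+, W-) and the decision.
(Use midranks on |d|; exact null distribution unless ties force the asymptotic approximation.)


Step 1: Drop any zero differences (none here) and take |d_i|.
|d| = [3, 6, 7, 3, 5, 4, 1, 3, 7, 1, 3]
Step 2: Midrank |d_i| (ties get averaged ranks).
ranks: |3|->4.5, |6|->9, |7|->10.5, |3|->4.5, |5|->8, |4|->7, |1|->1.5, |3|->4.5, |7|->10.5, |1|->1.5, |3|->4.5
Step 3: Attach original signs; sum ranks with positive sign and with negative sign.
W+ = 4.5 + 9 + 4.5 + 8 + 10.5 = 36.5
W- = 10.5 + 7 + 1.5 + 4.5 + 1.5 + 4.5 = 29.5
(Check: W+ + W- = 66 should equal n(n+1)/2 = 66.)
Step 4: Test statistic W = min(W+, W-) = 29.5.
Step 5: Ties in |d|, so use the tie-corrected normal approximation.
        E[W] = n(n+1)/4 = 11*12/4 = 33.
        Tie groups: |d|=1 (t=2), |d|=3 (t=4), |d|=7 (t=2); sum(t^3 - t) = 72.
        Var[W] = n(n+1)(2n+1)/24 - sum(t^3-t)/48 = 3036/24 - 72/48 = 125.
        z = (W - E[W]) / sqrt(Var[W]) = (29.5 - 33) / 11.1803 = -0.3130.
        Two-sided p = 2*Phi(z) = 0.754243.
Step 6: alpha = 0.05. fail to reject H0.

W+ = 36.5, W- = 29.5, W = min = 29.5, p = 0.754243, fail to reject H0.


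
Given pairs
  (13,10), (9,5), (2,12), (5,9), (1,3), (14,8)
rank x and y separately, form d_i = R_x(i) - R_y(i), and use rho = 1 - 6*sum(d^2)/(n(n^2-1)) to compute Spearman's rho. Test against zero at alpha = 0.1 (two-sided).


Step 1: Rank x and y separately (midranks; no ties here).
rank(x): 13->5, 9->4, 2->2, 5->3, 1->1, 14->6
rank(y): 10->5, 5->2, 12->6, 9->4, 3->1, 8->3
Step 2: d_i = R_x(i) - R_y(i); compute d_i^2.
  (5-5)^2=0, (4-2)^2=4, (2-6)^2=16, (3-4)^2=1, (1-1)^2=0, (6-3)^2=9
sum(d^2) = 30.
Step 3: rho = 1 - 6*30 / (6*(6^2 - 1)) = 1 - 180/210 = 0.142857.
Step 4: Under H0, t = rho * sqrt((n-2)/(1-rho^2)) = 0.2887 ~ t(4).
Step 5: Two-sided p-value from the t-distribution with 4 df = 0.787172.
Step 6: alpha = 0.1. fail to reject H0.

rho = 0.1429, p = 0.787172, fail to reject H0 at alpha = 0.1.


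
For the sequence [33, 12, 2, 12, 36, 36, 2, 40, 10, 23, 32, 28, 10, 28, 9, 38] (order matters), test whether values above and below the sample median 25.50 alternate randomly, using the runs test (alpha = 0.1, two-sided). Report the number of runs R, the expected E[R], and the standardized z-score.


Step 1: Compute median = 25.50; label A = above, B = below.
Labels in order: ABBBAABABBAABABA  (n_A = 8, n_B = 8)
Step 2: Count runs R = 11.
Step 3: Under H0 (random ordering), E[R] = 2*n_A*n_B/(n_A+n_B) + 1 = 2*8*8/16 + 1 = 9.0000.
        Var[R] = 2*n_A*n_B*(2*n_A*n_B - n_A - n_B) / ((n_A+n_B)^2 * (n_A+n_B-1)) = 14336/3840 = 3.7333.
        SD[R] = 1.9322.
Step 4: Continuity-corrected z = (R - 0.5 - E[R]) / SD[R] = (11 - 0.5 - 9.0000) / 1.9322 = 0.7763.
Step 5: Two-sided p-value via normal approximation = 2*(1 - Phi(|z|)) = 0.437558.
Step 6: alpha = 0.1. fail to reject H0.

R = 11, z = 0.7763, p = 0.437558, fail to reject H0.


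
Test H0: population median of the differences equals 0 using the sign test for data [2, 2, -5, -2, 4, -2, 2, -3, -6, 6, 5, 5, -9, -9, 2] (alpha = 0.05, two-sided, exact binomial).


Step 1: Discard zero differences. Original n = 15; n_eff = number of nonzero differences = 15.
Nonzero differences (with sign): +2, +2, -5, -2, +4, -2, +2, -3, -6, +6, +5, +5, -9, -9, +2
Step 2: Count signs: positive = 8, negative = 7.
Step 3: Under H0: P(positive) = 0.5, so the number of positives S ~ Bin(15, 0.5).
Step 4: Two-sided exact p-value = sum of Bin(15,0.5) probabilities at or below the observed probability = 1.000000.
Step 5: alpha = 0.05. fail to reject H0.

n_eff = 15, pos = 8, neg = 7, p = 1.000000, fail to reject H0.


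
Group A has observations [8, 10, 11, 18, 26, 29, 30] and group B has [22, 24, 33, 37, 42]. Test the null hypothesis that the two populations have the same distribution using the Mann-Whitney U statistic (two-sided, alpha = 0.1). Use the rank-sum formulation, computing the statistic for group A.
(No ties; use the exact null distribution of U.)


Step 1: Combine and sort all 12 observations; assign midranks.
sorted (value, group): (8,X), (10,X), (11,X), (18,X), (22,Y), (24,Y), (26,X), (29,X), (30,X), (33,Y), (37,Y), (42,Y)
ranks: 8->1, 10->2, 11->3, 18->4, 22->5, 24->6, 26->7, 29->8, 30->9, 33->10, 37->11, 42->12
Step 2: Rank sum for X: R1 = 1 + 2 + 3 + 4 + 7 + 8 + 9 = 34.
Step 3: U_X = R1 - n1(n1+1)/2 = 34 - 7*8/2 = 34 - 28 = 6.
       U_Y = n1*n2 - U_X = 35 - 6 = 29.
Step 4: No ties, so the exact null distribution of U (based on enumerating the C(12,7) = 792 equally likely rank assignments) gives the two-sided p-value.
Step 5: p-value = 0.073232; compare to alpha = 0.1. reject H0.

U_X = 6, p = 0.073232, reject H0 at alpha = 0.1.


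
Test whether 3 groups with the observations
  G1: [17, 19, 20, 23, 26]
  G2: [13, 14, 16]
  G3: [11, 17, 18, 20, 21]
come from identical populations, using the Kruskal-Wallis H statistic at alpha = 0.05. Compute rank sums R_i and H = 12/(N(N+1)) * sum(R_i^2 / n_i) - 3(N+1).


Step 1: Combine all N = 13 observations and assign midranks.
sorted (value, group, rank): (11,G3,1), (13,G2,2), (14,G2,3), (16,G2,4), (17,G1,5.5), (17,G3,5.5), (18,G3,7), (19,G1,8), (20,G1,9.5), (20,G3,9.5), (21,G3,11), (23,G1,12), (26,G1,13)
Step 2: Sum ranks within each group.
R_1 = 48 (n_1 = 5)
R_2 = 9 (n_2 = 3)
R_3 = 34 (n_3 = 5)
Step 3: H = 12/(N(N+1)) * sum(R_i^2/n_i) - 3(N+1)
     = 12/(13*14) * (48^2/5 + 9^2/3 + 34^2/5) - 3*14
     = 0.065934 * 719 - 42
     = 5.406593.
Step 4: Ties present; correction factor C = 1 - 12/(13^3 - 13) = 0.994505. Corrected H = 5.406593 / 0.994505 = 5.436464.
Step 5: Under H0, H ~ chi^2(2); p-value = 0.065991.
Step 6: alpha = 0.05. fail to reject H0.

H = 5.4365, df = 2, p = 0.065991, fail to reject H0.


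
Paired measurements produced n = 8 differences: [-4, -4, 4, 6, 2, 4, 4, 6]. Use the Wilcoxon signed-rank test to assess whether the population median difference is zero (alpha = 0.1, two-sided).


Step 1: Drop any zero differences (none here) and take |d_i|.
|d| = [4, 4, 4, 6, 2, 4, 4, 6]
Step 2: Midrank |d_i| (ties get averaged ranks).
ranks: |4|->4, |4|->4, |4|->4, |6|->7.5, |2|->1, |4|->4, |4|->4, |6|->7.5
Step 3: Attach original signs; sum ranks with positive sign and with negative sign.
W+ = 4 + 7.5 + 1 + 4 + 4 + 7.5 = 28
W- = 4 + 4 = 8
(Check: W+ + W- = 36 should equal n(n+1)/2 = 36.)
Step 4: Test statistic W = min(W+, W-) = 8.
Step 5: Ties in |d|, so use the tie-corrected normal approximation.
        E[W] = n(n+1)/4 = 8*9/4 = 18.
        Tie groups: |d|=4 (t=5), |d|=6 (t=2); sum(t^3 - t) = 126.
        Var[W] = n(n+1)(2n+1)/24 - sum(t^3-t)/48 = 1224/24 - 126/48 = 48.375.
        z = (W - E[W]) / sqrt(Var[W]) = (8 - 18) / 6.9552 = -1.4378.
        Two-sided p = 2*Phi(z) = 0.150499.
Step 6: alpha = 0.1. fail to reject H0.

W+ = 28, W- = 8, W = min = 8, p = 0.150499, fail to reject H0.


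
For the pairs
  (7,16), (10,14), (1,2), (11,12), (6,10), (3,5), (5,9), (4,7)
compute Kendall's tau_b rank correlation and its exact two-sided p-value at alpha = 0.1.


Step 1: Enumerate the 28 unordered pairs (i,j) with i<j and classify each by sign(x_j-x_i) * sign(y_j-y_i).
  (1,2):dx=+3,dy=-2->D; (1,3):dx=-6,dy=-14->C; (1,4):dx=+4,dy=-4->D; (1,5):dx=-1,dy=-6->C
  (1,6):dx=-4,dy=-11->C; (1,7):dx=-2,dy=-7->C; (1,8):dx=-3,dy=-9->C; (2,3):dx=-9,dy=-12->C
  (2,4):dx=+1,dy=-2->D; (2,5):dx=-4,dy=-4->C; (2,6):dx=-7,dy=-9->C; (2,7):dx=-5,dy=-5->C
  (2,8):dx=-6,dy=-7->C; (3,4):dx=+10,dy=+10->C; (3,5):dx=+5,dy=+8->C; (3,6):dx=+2,dy=+3->C
  (3,7):dx=+4,dy=+7->C; (3,8):dx=+3,dy=+5->C; (4,5):dx=-5,dy=-2->C; (4,6):dx=-8,dy=-7->C
  (4,7):dx=-6,dy=-3->C; (4,8):dx=-7,dy=-5->C; (5,6):dx=-3,dy=-5->C; (5,7):dx=-1,dy=-1->C
  (5,8):dx=-2,dy=-3->C; (6,7):dx=+2,dy=+4->C; (6,8):dx=+1,dy=+2->C; (7,8):dx=-1,dy=-2->C
Step 2: C = 25, D = 3, total pairs = 28.
Step 3: tau = (C - D)/(n(n-1)/2) = (25 - 3)/28 = 0.785714.
Step 4: Exact two-sided p-value (enumerate n! = 40320 permutations of y under H0): p = 0.005506.
Step 5: alpha = 0.1. reject H0.

tau_b = 0.7857 (C=25, D=3), p = 0.005506, reject H0.


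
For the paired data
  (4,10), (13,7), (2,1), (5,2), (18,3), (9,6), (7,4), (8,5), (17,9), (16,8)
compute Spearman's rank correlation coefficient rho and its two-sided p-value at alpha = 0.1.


Step 1: Rank x and y separately (midranks; no ties here).
rank(x): 4->2, 13->7, 2->1, 5->3, 18->10, 9->6, 7->4, 8->5, 17->9, 16->8
rank(y): 10->10, 7->7, 1->1, 2->2, 3->3, 6->6, 4->4, 5->5, 9->9, 8->8
Step 2: d_i = R_x(i) - R_y(i); compute d_i^2.
  (2-10)^2=64, (7-7)^2=0, (1-1)^2=0, (3-2)^2=1, (10-3)^2=49, (6-6)^2=0, (4-4)^2=0, (5-5)^2=0, (9-9)^2=0, (8-8)^2=0
sum(d^2) = 114.
Step 3: rho = 1 - 6*114 / (10*(10^2 - 1)) = 1 - 684/990 = 0.309091.
Step 4: Under H0, t = rho * sqrt((n-2)/(1-rho^2)) = 0.9193 ~ t(8).
Step 5: Two-sided p-value from the t-distribution with 8 df = 0.384841.
Step 6: alpha = 0.1. fail to reject H0.

rho = 0.3091, p = 0.384841, fail to reject H0 at alpha = 0.1.


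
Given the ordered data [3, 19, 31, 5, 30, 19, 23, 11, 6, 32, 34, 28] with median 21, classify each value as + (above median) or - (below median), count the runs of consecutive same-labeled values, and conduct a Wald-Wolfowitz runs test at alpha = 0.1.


Step 1: Compute median = 21; label A = above, B = below.
Labels in order: BBABABABBAAA  (n_A = 6, n_B = 6)
Step 2: Count runs R = 8.
Step 3: Under H0 (random ordering), E[R] = 2*n_A*n_B/(n_A+n_B) + 1 = 2*6*6/12 + 1 = 7.0000.
        Var[R] = 2*n_A*n_B*(2*n_A*n_B - n_A - n_B) / ((n_A+n_B)^2 * (n_A+n_B-1)) = 4320/1584 = 2.7273.
        SD[R] = 1.6514.
Step 4: Continuity-corrected z = (R - 0.5 - E[R]) / SD[R] = (8 - 0.5 - 7.0000) / 1.6514 = 0.3028.
Step 5: Two-sided p-value via normal approximation = 2*(1 - Phi(|z|)) = 0.762069.
Step 6: alpha = 0.1. fail to reject H0.

R = 8, z = 0.3028, p = 0.762069, fail to reject H0.


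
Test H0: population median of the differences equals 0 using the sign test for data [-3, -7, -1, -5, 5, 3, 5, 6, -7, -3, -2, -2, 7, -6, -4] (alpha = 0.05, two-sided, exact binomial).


Step 1: Discard zero differences. Original n = 15; n_eff = number of nonzero differences = 15.
Nonzero differences (with sign): -3, -7, -1, -5, +5, +3, +5, +6, -7, -3, -2, -2, +7, -6, -4
Step 2: Count signs: positive = 5, negative = 10.
Step 3: Under H0: P(positive) = 0.5, so the number of positives S ~ Bin(15, 0.5).
Step 4: Two-sided exact p-value = sum of Bin(15,0.5) probabilities at or below the observed probability = 0.301758.
Step 5: alpha = 0.05. fail to reject H0.

n_eff = 15, pos = 5, neg = 10, p = 0.301758, fail to reject H0.


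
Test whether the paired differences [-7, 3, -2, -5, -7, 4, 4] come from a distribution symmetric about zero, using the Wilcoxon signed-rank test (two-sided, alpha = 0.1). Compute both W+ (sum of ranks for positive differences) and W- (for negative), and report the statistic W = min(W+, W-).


Step 1: Drop any zero differences (none here) and take |d_i|.
|d| = [7, 3, 2, 5, 7, 4, 4]
Step 2: Midrank |d_i| (ties get averaged ranks).
ranks: |7|->6.5, |3|->2, |2|->1, |5|->5, |7|->6.5, |4|->3.5, |4|->3.5
Step 3: Attach original signs; sum ranks with positive sign and with negative sign.
W+ = 2 + 3.5 + 3.5 = 9
W- = 6.5 + 1 + 5 + 6.5 = 19
(Check: W+ + W- = 28 should equal n(n+1)/2 = 28.)
Step 4: Test statistic W = min(W+, W-) = 9.
Step 5: Ties in |d|, so use the tie-corrected normal approximation.
        E[W] = n(n+1)/4 = 7*8/4 = 14.
        Tie groups: |d|=4 (t=2), |d|=7 (t=2); sum(t^3 - t) = 12.
        Var[W] = n(n+1)(2n+1)/24 - sum(t^3-t)/48 = 840/24 - 12/48 = 34.75.
        z = (W - E[W]) / sqrt(Var[W]) = (9 - 14) / 5.8949 = -0.8482.
        Two-sided p = 2*Phi(z) = 0.396333.
Step 6: alpha = 0.1. fail to reject H0.

W+ = 9, W- = 19, W = min = 9, p = 0.396333, fail to reject H0.


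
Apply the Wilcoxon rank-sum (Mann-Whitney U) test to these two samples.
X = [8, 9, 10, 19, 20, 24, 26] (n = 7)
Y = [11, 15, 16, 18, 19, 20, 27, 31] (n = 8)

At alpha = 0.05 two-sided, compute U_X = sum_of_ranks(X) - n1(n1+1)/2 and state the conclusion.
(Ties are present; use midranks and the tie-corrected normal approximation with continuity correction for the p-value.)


Step 1: Combine and sort all 15 observations; assign midranks.
sorted (value, group): (8,X), (9,X), (10,X), (11,Y), (15,Y), (16,Y), (18,Y), (19,X), (19,Y), (20,X), (20,Y), (24,X), (26,X), (27,Y), (31,Y)
ranks: 8->1, 9->2, 10->3, 11->4, 15->5, 16->6, 18->7, 19->8.5, 19->8.5, 20->10.5, 20->10.5, 24->12, 26->13, 27->14, 31->15
Step 2: Rank sum for X: R1 = 1 + 2 + 3 + 8.5 + 10.5 + 12 + 13 = 50.
Step 3: U_X = R1 - n1(n1+1)/2 = 50 - 7*8/2 = 50 - 28 = 22.
       U_Y = n1*n2 - U_X = 56 - 22 = 34.
Step 4: Ties are present, so use the tie-corrected normal approximation (with continuity correction) for the p-value.
Step 5: p-value = 0.523707; compare to alpha = 0.05. fail to reject H0.

U_X = 22, p = 0.523707, fail to reject H0 at alpha = 0.05.


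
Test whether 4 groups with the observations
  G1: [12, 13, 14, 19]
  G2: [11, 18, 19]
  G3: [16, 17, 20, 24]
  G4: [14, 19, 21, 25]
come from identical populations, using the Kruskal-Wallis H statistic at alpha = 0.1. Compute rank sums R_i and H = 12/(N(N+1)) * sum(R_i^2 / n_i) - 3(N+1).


Step 1: Combine all N = 15 observations and assign midranks.
sorted (value, group, rank): (11,G2,1), (12,G1,2), (13,G1,3), (14,G1,4.5), (14,G4,4.5), (16,G3,6), (17,G3,7), (18,G2,8), (19,G1,10), (19,G2,10), (19,G4,10), (20,G3,12), (21,G4,13), (24,G3,14), (25,G4,15)
Step 2: Sum ranks within each group.
R_1 = 19.5 (n_1 = 4)
R_2 = 19 (n_2 = 3)
R_3 = 39 (n_3 = 4)
R_4 = 42.5 (n_4 = 4)
Step 3: H = 12/(N(N+1)) * sum(R_i^2/n_i) - 3(N+1)
     = 12/(15*16) * (19.5^2/4 + 19^2/3 + 39^2/4 + 42.5^2/4) - 3*16
     = 0.050000 * 1047.21 - 48
     = 4.360417.
Step 4: Ties present; correction factor C = 1 - 30/(15^3 - 15) = 0.991071. Corrected H = 4.360417 / 0.991071 = 4.399700.
Step 5: Under H0, H ~ chi^2(3); p-value = 0.221413.
Step 6: alpha = 0.1. fail to reject H0.

H = 4.3997, df = 3, p = 0.221413, fail to reject H0.


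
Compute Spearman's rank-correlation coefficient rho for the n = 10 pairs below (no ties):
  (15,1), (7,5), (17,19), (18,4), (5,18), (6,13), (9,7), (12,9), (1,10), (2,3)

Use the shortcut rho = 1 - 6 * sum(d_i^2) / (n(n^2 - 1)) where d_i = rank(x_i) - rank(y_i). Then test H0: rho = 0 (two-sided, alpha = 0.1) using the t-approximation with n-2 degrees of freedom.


Step 1: Rank x and y separately (midranks; no ties here).
rank(x): 15->8, 7->5, 17->9, 18->10, 5->3, 6->4, 9->6, 12->7, 1->1, 2->2
rank(y): 1->1, 5->4, 19->10, 4->3, 18->9, 13->8, 7->5, 9->6, 10->7, 3->2
Step 2: d_i = R_x(i) - R_y(i); compute d_i^2.
  (8-1)^2=49, (5-4)^2=1, (9-10)^2=1, (10-3)^2=49, (3-9)^2=36, (4-8)^2=16, (6-5)^2=1, (7-6)^2=1, (1-7)^2=36, (2-2)^2=0
sum(d^2) = 190.
Step 3: rho = 1 - 6*190 / (10*(10^2 - 1)) = 1 - 1140/990 = -0.151515.
Step 4: Under H0, t = rho * sqrt((n-2)/(1-rho^2)) = -0.4336 ~ t(8).
Step 5: Two-sided p-value from the t-distribution with 8 df = 0.676065.
Step 6: alpha = 0.1. fail to reject H0.

rho = -0.1515, p = 0.676065, fail to reject H0 at alpha = 0.1.


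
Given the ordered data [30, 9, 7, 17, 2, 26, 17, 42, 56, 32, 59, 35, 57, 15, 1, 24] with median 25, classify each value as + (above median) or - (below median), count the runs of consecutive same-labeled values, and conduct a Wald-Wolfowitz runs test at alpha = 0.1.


Step 1: Compute median = 25; label A = above, B = below.
Labels in order: ABBBBABAAAAAABBB  (n_A = 8, n_B = 8)
Step 2: Count runs R = 6.
Step 3: Under H0 (random ordering), E[R] = 2*n_A*n_B/(n_A+n_B) + 1 = 2*8*8/16 + 1 = 9.0000.
        Var[R] = 2*n_A*n_B*(2*n_A*n_B - n_A - n_B) / ((n_A+n_B)^2 * (n_A+n_B-1)) = 14336/3840 = 3.7333.
        SD[R] = 1.9322.
Step 4: Continuity-corrected z = (R + 0.5 - E[R]) / SD[R] = (6 + 0.5 - 9.0000) / 1.9322 = -1.2939.
Step 5: Two-sided p-value via normal approximation = 2*(1 - Phi(|z|)) = 0.195709.
Step 6: alpha = 0.1. fail to reject H0.

R = 6, z = -1.2939, p = 0.195709, fail to reject H0.


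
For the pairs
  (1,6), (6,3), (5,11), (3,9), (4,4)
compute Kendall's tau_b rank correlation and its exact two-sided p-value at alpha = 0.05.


Step 1: Enumerate the 10 unordered pairs (i,j) with i<j and classify each by sign(x_j-x_i) * sign(y_j-y_i).
  (1,2):dx=+5,dy=-3->D; (1,3):dx=+4,dy=+5->C; (1,4):dx=+2,dy=+3->C; (1,5):dx=+3,dy=-2->D
  (2,3):dx=-1,dy=+8->D; (2,4):dx=-3,dy=+6->D; (2,5):dx=-2,dy=+1->D; (3,4):dx=-2,dy=-2->C
  (3,5):dx=-1,dy=-7->C; (4,5):dx=+1,dy=-5->D
Step 2: C = 4, D = 6, total pairs = 10.
Step 3: tau = (C - D)/(n(n-1)/2) = (4 - 6)/10 = -0.200000.
Step 4: Exact two-sided p-value (enumerate n! = 120 permutations of y under H0): p = 0.816667.
Step 5: alpha = 0.05. fail to reject H0.

tau_b = -0.2000 (C=4, D=6), p = 0.816667, fail to reject H0.


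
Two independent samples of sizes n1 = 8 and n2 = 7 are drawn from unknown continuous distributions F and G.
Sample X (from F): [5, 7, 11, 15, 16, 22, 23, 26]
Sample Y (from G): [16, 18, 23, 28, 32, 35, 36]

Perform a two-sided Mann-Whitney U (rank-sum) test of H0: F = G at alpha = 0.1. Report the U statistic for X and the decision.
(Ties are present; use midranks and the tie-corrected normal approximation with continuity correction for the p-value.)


Step 1: Combine and sort all 15 observations; assign midranks.
sorted (value, group): (5,X), (7,X), (11,X), (15,X), (16,X), (16,Y), (18,Y), (22,X), (23,X), (23,Y), (26,X), (28,Y), (32,Y), (35,Y), (36,Y)
ranks: 5->1, 7->2, 11->3, 15->4, 16->5.5, 16->5.5, 18->7, 22->8, 23->9.5, 23->9.5, 26->11, 28->12, 32->13, 35->14, 36->15
Step 2: Rank sum for X: R1 = 1 + 2 + 3 + 4 + 5.5 + 8 + 9.5 + 11 = 44.
Step 3: U_X = R1 - n1(n1+1)/2 = 44 - 8*9/2 = 44 - 36 = 8.
       U_Y = n1*n2 - U_X = 56 - 8 = 48.
Step 4: Ties are present, so use the tie-corrected normal approximation (with continuity correction) for the p-value.
Step 5: p-value = 0.023776; compare to alpha = 0.1. reject H0.

U_X = 8, p = 0.023776, reject H0 at alpha = 0.1.


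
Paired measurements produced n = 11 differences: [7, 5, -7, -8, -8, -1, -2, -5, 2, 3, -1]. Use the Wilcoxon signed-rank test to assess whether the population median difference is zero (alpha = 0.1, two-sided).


Step 1: Drop any zero differences (none here) and take |d_i|.
|d| = [7, 5, 7, 8, 8, 1, 2, 5, 2, 3, 1]
Step 2: Midrank |d_i| (ties get averaged ranks).
ranks: |7|->8.5, |5|->6.5, |7|->8.5, |8|->10.5, |8|->10.5, |1|->1.5, |2|->3.5, |5|->6.5, |2|->3.5, |3|->5, |1|->1.5
Step 3: Attach original signs; sum ranks with positive sign and with negative sign.
W+ = 8.5 + 6.5 + 3.5 + 5 = 23.5
W- = 8.5 + 10.5 + 10.5 + 1.5 + 3.5 + 6.5 + 1.5 = 42.5
(Check: W+ + W- = 66 should equal n(n+1)/2 = 66.)
Step 4: Test statistic W = min(W+, W-) = 23.5.
Step 5: Ties in |d|, so use the tie-corrected normal approximation.
        E[W] = n(n+1)/4 = 11*12/4 = 33.
        Tie groups: |d|=1 (t=2), |d|=2 (t=2), |d|=5 (t=2), |d|=7 (t=2), |d|=8 (t=2); sum(t^3 - t) = 30.
        Var[W] = n(n+1)(2n+1)/24 - sum(t^3-t)/48 = 3036/24 - 30/48 = 125.875.
        z = (W - E[W]) / sqrt(Var[W]) = (23.5 - 33) / 11.2194 = -0.8467.
        Two-sided p = 2*Phi(z) = 0.397136.
Step 6: alpha = 0.1. fail to reject H0.

W+ = 23.5, W- = 42.5, W = min = 23.5, p = 0.397136, fail to reject H0.


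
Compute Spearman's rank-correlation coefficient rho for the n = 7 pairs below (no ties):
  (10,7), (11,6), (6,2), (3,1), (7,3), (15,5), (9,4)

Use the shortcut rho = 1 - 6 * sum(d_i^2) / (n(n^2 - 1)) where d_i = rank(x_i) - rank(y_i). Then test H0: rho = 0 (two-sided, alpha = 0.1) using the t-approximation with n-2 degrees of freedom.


Step 1: Rank x and y separately (midranks; no ties here).
rank(x): 10->5, 11->6, 6->2, 3->1, 7->3, 15->7, 9->4
rank(y): 7->7, 6->6, 2->2, 1->1, 3->3, 5->5, 4->4
Step 2: d_i = R_x(i) - R_y(i); compute d_i^2.
  (5-7)^2=4, (6-6)^2=0, (2-2)^2=0, (1-1)^2=0, (3-3)^2=0, (7-5)^2=4, (4-4)^2=0
sum(d^2) = 8.
Step 3: rho = 1 - 6*8 / (7*(7^2 - 1)) = 1 - 48/336 = 0.857143.
Step 4: Under H0, t = rho * sqrt((n-2)/(1-rho^2)) = 3.7210 ~ t(5).
Step 5: Two-sided p-value from the t-distribution with 5 df = 0.013697.
Step 6: alpha = 0.1. reject H0.

rho = 0.8571, p = 0.013697, reject H0 at alpha = 0.1.


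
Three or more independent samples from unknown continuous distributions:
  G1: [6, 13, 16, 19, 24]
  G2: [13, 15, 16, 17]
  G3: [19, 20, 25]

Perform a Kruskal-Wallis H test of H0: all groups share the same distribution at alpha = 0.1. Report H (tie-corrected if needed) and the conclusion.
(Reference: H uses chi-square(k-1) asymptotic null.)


Step 1: Combine all N = 12 observations and assign midranks.
sorted (value, group, rank): (6,G1,1), (13,G1,2.5), (13,G2,2.5), (15,G2,4), (16,G1,5.5), (16,G2,5.5), (17,G2,7), (19,G1,8.5), (19,G3,8.5), (20,G3,10), (24,G1,11), (25,G3,12)
Step 2: Sum ranks within each group.
R_1 = 28.5 (n_1 = 5)
R_2 = 19 (n_2 = 4)
R_3 = 30.5 (n_3 = 3)
Step 3: H = 12/(N(N+1)) * sum(R_i^2/n_i) - 3(N+1)
     = 12/(12*13) * (28.5^2/5 + 19^2/4 + 30.5^2/3) - 3*13
     = 0.076923 * 562.783 - 39
     = 4.291026.
Step 4: Ties present; correction factor C = 1 - 18/(12^3 - 12) = 0.989510. Corrected H = 4.291026 / 0.989510 = 4.336514.
Step 5: Under H0, H ~ chi^2(2); p-value = 0.114377.
Step 6: alpha = 0.1. fail to reject H0.

H = 4.3365, df = 2, p = 0.114377, fail to reject H0.


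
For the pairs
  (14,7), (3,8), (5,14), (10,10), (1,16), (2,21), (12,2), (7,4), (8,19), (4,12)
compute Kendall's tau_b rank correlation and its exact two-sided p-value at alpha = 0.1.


Step 1: Enumerate the 45 unordered pairs (i,j) with i<j and classify each by sign(x_j-x_i) * sign(y_j-y_i).
  (1,2):dx=-11,dy=+1->D; (1,3):dx=-9,dy=+7->D; (1,4):dx=-4,dy=+3->D; (1,5):dx=-13,dy=+9->D
  (1,6):dx=-12,dy=+14->D; (1,7):dx=-2,dy=-5->C; (1,8):dx=-7,dy=-3->C; (1,9):dx=-6,dy=+12->D
  (1,10):dx=-10,dy=+5->D; (2,3):dx=+2,dy=+6->C; (2,4):dx=+7,dy=+2->C; (2,5):dx=-2,dy=+8->D
  (2,6):dx=-1,dy=+13->D; (2,7):dx=+9,dy=-6->D; (2,8):dx=+4,dy=-4->D; (2,9):dx=+5,dy=+11->C
  (2,10):dx=+1,dy=+4->C; (3,4):dx=+5,dy=-4->D; (3,5):dx=-4,dy=+2->D; (3,6):dx=-3,dy=+7->D
  (3,7):dx=+7,dy=-12->D; (3,8):dx=+2,dy=-10->D; (3,9):dx=+3,dy=+5->C; (3,10):dx=-1,dy=-2->C
  (4,5):dx=-9,dy=+6->D; (4,6):dx=-8,dy=+11->D; (4,7):dx=+2,dy=-8->D; (4,8):dx=-3,dy=-6->C
  (4,9):dx=-2,dy=+9->D; (4,10):dx=-6,dy=+2->D; (5,6):dx=+1,dy=+5->C; (5,7):dx=+11,dy=-14->D
  (5,8):dx=+6,dy=-12->D; (5,9):dx=+7,dy=+3->C; (5,10):dx=+3,dy=-4->D; (6,7):dx=+10,dy=-19->D
  (6,8):dx=+5,dy=-17->D; (6,9):dx=+6,dy=-2->D; (6,10):dx=+2,dy=-9->D; (7,8):dx=-5,dy=+2->D
  (7,9):dx=-4,dy=+17->D; (7,10):dx=-8,dy=+10->D; (8,9):dx=+1,dy=+15->C; (8,10):dx=-3,dy=+8->D
  (9,10):dx=-4,dy=-7->C
Step 2: C = 13, D = 32, total pairs = 45.
Step 3: tau = (C - D)/(n(n-1)/2) = (13 - 32)/45 = -0.422222.
Step 4: Exact two-sided p-value (enumerate n! = 3628800 permutations of y under H0): p = 0.108313.
Step 5: alpha = 0.1. fail to reject H0.

tau_b = -0.4222 (C=13, D=32), p = 0.108313, fail to reject H0.


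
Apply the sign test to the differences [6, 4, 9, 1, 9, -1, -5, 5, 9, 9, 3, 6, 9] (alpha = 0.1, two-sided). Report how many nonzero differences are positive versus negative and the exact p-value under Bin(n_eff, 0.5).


Step 1: Discard zero differences. Original n = 13; n_eff = number of nonzero differences = 13.
Nonzero differences (with sign): +6, +4, +9, +1, +9, -1, -5, +5, +9, +9, +3, +6, +9
Step 2: Count signs: positive = 11, negative = 2.
Step 3: Under H0: P(positive) = 0.5, so the number of positives S ~ Bin(13, 0.5).
Step 4: Two-sided exact p-value = sum of Bin(13,0.5) probabilities at or below the observed probability = 0.022461.
Step 5: alpha = 0.1. reject H0.

n_eff = 13, pos = 11, neg = 2, p = 0.022461, reject H0.


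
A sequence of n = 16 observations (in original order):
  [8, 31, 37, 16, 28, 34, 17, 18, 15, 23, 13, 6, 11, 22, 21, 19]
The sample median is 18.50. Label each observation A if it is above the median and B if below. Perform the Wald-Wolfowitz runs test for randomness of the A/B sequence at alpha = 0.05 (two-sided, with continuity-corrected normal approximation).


Step 1: Compute median = 18.50; label A = above, B = below.
Labels in order: BAABAABBBABBBAAA  (n_A = 8, n_B = 8)
Step 2: Count runs R = 8.
Step 3: Under H0 (random ordering), E[R] = 2*n_A*n_B/(n_A+n_B) + 1 = 2*8*8/16 + 1 = 9.0000.
        Var[R] = 2*n_A*n_B*(2*n_A*n_B - n_A - n_B) / ((n_A+n_B)^2 * (n_A+n_B-1)) = 14336/3840 = 3.7333.
        SD[R] = 1.9322.
Step 4: Continuity-corrected z = (R + 0.5 - E[R]) / SD[R] = (8 + 0.5 - 9.0000) / 1.9322 = -0.2588.
Step 5: Two-sided p-value via normal approximation = 2*(1 - Phi(|z|)) = 0.795809.
Step 6: alpha = 0.05. fail to reject H0.

R = 8, z = -0.2588, p = 0.795809, fail to reject H0.


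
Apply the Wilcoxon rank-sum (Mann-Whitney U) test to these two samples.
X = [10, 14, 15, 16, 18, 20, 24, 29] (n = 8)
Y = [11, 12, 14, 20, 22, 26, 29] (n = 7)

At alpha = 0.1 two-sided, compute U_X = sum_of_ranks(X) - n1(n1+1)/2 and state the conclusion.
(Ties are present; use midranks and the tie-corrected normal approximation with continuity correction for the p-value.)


Step 1: Combine and sort all 15 observations; assign midranks.
sorted (value, group): (10,X), (11,Y), (12,Y), (14,X), (14,Y), (15,X), (16,X), (18,X), (20,X), (20,Y), (22,Y), (24,X), (26,Y), (29,X), (29,Y)
ranks: 10->1, 11->2, 12->3, 14->4.5, 14->4.5, 15->6, 16->7, 18->8, 20->9.5, 20->9.5, 22->11, 24->12, 26->13, 29->14.5, 29->14.5
Step 2: Rank sum for X: R1 = 1 + 4.5 + 6 + 7 + 8 + 9.5 + 12 + 14.5 = 62.5.
Step 3: U_X = R1 - n1(n1+1)/2 = 62.5 - 8*9/2 = 62.5 - 36 = 26.5.
       U_Y = n1*n2 - U_X = 56 - 26.5 = 29.5.
Step 4: Ties are present, so use the tie-corrected normal approximation (with continuity correction) for the p-value.
Step 5: p-value = 0.907622; compare to alpha = 0.1. fail to reject H0.

U_X = 26.5, p = 0.907622, fail to reject H0 at alpha = 0.1.


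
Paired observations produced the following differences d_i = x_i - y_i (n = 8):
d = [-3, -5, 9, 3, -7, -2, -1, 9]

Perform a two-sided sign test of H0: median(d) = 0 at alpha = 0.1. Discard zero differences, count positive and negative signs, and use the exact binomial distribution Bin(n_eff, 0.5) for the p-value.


Step 1: Discard zero differences. Original n = 8; n_eff = number of nonzero differences = 8.
Nonzero differences (with sign): -3, -5, +9, +3, -7, -2, -1, +9
Step 2: Count signs: positive = 3, negative = 5.
Step 3: Under H0: P(positive) = 0.5, so the number of positives S ~ Bin(8, 0.5).
Step 4: Two-sided exact p-value = sum of Bin(8,0.5) probabilities at or below the observed probability = 0.726562.
Step 5: alpha = 0.1. fail to reject H0.

n_eff = 8, pos = 3, neg = 5, p = 0.726562, fail to reject H0.


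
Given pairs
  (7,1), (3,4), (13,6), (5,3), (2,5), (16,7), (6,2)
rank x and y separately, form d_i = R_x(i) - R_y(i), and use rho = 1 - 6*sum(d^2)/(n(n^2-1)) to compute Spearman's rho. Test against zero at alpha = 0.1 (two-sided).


Step 1: Rank x and y separately (midranks; no ties here).
rank(x): 7->5, 3->2, 13->6, 5->3, 2->1, 16->7, 6->4
rank(y): 1->1, 4->4, 6->6, 3->3, 5->5, 7->7, 2->2
Step 2: d_i = R_x(i) - R_y(i); compute d_i^2.
  (5-1)^2=16, (2-4)^2=4, (6-6)^2=0, (3-3)^2=0, (1-5)^2=16, (7-7)^2=0, (4-2)^2=4
sum(d^2) = 40.
Step 3: rho = 1 - 6*40 / (7*(7^2 - 1)) = 1 - 240/336 = 0.285714.
Step 4: Under H0, t = rho * sqrt((n-2)/(1-rho^2)) = 0.6667 ~ t(5).
Step 5: Two-sided p-value from the t-distribution with 5 df = 0.534509.
Step 6: alpha = 0.1. fail to reject H0.

rho = 0.2857, p = 0.534509, fail to reject H0 at alpha = 0.1.


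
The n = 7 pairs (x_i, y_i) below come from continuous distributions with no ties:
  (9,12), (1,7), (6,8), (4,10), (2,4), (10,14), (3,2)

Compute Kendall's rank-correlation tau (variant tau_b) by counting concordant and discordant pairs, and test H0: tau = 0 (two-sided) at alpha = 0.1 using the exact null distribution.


Step 1: Enumerate the 21 unordered pairs (i,j) with i<j and classify each by sign(x_j-x_i) * sign(y_j-y_i).
  (1,2):dx=-8,dy=-5->C; (1,3):dx=-3,dy=-4->C; (1,4):dx=-5,dy=-2->C; (1,5):dx=-7,dy=-8->C
  (1,6):dx=+1,dy=+2->C; (1,7):dx=-6,dy=-10->C; (2,3):dx=+5,dy=+1->C; (2,4):dx=+3,dy=+3->C
  (2,5):dx=+1,dy=-3->D; (2,6):dx=+9,dy=+7->C; (2,7):dx=+2,dy=-5->D; (3,4):dx=-2,dy=+2->D
  (3,5):dx=-4,dy=-4->C; (3,6):dx=+4,dy=+6->C; (3,7):dx=-3,dy=-6->C; (4,5):dx=-2,dy=-6->C
  (4,6):dx=+6,dy=+4->C; (4,7):dx=-1,dy=-8->C; (5,6):dx=+8,dy=+10->C; (5,7):dx=+1,dy=-2->D
  (6,7):dx=-7,dy=-12->C
Step 2: C = 17, D = 4, total pairs = 21.
Step 3: tau = (C - D)/(n(n-1)/2) = (17 - 4)/21 = 0.619048.
Step 4: Exact two-sided p-value (enumerate n! = 5040 permutations of y under H0): p = 0.069048.
Step 5: alpha = 0.1. reject H0.

tau_b = 0.6190 (C=17, D=4), p = 0.069048, reject H0.


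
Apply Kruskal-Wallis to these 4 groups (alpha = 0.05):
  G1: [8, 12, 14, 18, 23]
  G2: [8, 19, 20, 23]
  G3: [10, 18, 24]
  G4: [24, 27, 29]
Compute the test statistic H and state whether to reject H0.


Step 1: Combine all N = 15 observations and assign midranks.
sorted (value, group, rank): (8,G1,1.5), (8,G2,1.5), (10,G3,3), (12,G1,4), (14,G1,5), (18,G1,6.5), (18,G3,6.5), (19,G2,8), (20,G2,9), (23,G1,10.5), (23,G2,10.5), (24,G3,12.5), (24,G4,12.5), (27,G4,14), (29,G4,15)
Step 2: Sum ranks within each group.
R_1 = 27.5 (n_1 = 5)
R_2 = 29 (n_2 = 4)
R_3 = 22 (n_3 = 3)
R_4 = 41.5 (n_4 = 3)
Step 3: H = 12/(N(N+1)) * sum(R_i^2/n_i) - 3(N+1)
     = 12/(15*16) * (27.5^2/5 + 29^2/4 + 22^2/3 + 41.5^2/3) - 3*16
     = 0.050000 * 1096.92 - 48
     = 6.845833.
Step 4: Ties present; correction factor C = 1 - 24/(15^3 - 15) = 0.992857. Corrected H = 6.845833 / 0.992857 = 6.895084.
Step 5: Under H0, H ~ chi^2(3); p-value = 0.075318.
Step 6: alpha = 0.05. fail to reject H0.

H = 6.8951, df = 3, p = 0.075318, fail to reject H0.


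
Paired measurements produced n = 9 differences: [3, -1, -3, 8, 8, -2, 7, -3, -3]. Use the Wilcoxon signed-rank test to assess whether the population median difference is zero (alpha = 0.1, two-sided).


Step 1: Drop any zero differences (none here) and take |d_i|.
|d| = [3, 1, 3, 8, 8, 2, 7, 3, 3]
Step 2: Midrank |d_i| (ties get averaged ranks).
ranks: |3|->4.5, |1|->1, |3|->4.5, |8|->8.5, |8|->8.5, |2|->2, |7|->7, |3|->4.5, |3|->4.5
Step 3: Attach original signs; sum ranks with positive sign and with negative sign.
W+ = 4.5 + 8.5 + 8.5 + 7 = 28.5
W- = 1 + 4.5 + 2 + 4.5 + 4.5 = 16.5
(Check: W+ + W- = 45 should equal n(n+1)/2 = 45.)
Step 4: Test statistic W = min(W+, W-) = 16.5.
Step 5: Ties in |d|, so use the tie-corrected normal approximation.
        E[W] = n(n+1)/4 = 9*10/4 = 22.5.
        Tie groups: |d|=3 (t=4), |d|=8 (t=2); sum(t^3 - t) = 66.
        Var[W] = n(n+1)(2n+1)/24 - sum(t^3-t)/48 = 1710/24 - 66/48 = 69.875.
        z = (W - E[W]) / sqrt(Var[W]) = (16.5 - 22.5) / 8.3591 = -0.7178.
        Two-sided p = 2*Phi(z) = 0.472894.
Step 6: alpha = 0.1. fail to reject H0.

W+ = 28.5, W- = 16.5, W = min = 16.5, p = 0.472894, fail to reject H0.


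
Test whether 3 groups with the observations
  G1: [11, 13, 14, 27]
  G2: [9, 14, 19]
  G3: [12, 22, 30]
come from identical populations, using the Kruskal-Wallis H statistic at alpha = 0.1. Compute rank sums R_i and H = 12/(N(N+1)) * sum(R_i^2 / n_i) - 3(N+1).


Step 1: Combine all N = 10 observations and assign midranks.
sorted (value, group, rank): (9,G2,1), (11,G1,2), (12,G3,3), (13,G1,4), (14,G1,5.5), (14,G2,5.5), (19,G2,7), (22,G3,8), (27,G1,9), (30,G3,10)
Step 2: Sum ranks within each group.
R_1 = 20.5 (n_1 = 4)
R_2 = 13.5 (n_2 = 3)
R_3 = 21 (n_3 = 3)
Step 3: H = 12/(N(N+1)) * sum(R_i^2/n_i) - 3(N+1)
     = 12/(10*11) * (20.5^2/4 + 13.5^2/3 + 21^2/3) - 3*11
     = 0.109091 * 312.812 - 33
     = 1.125000.
Step 4: Ties present; correction factor C = 1 - 6/(10^3 - 10) = 0.993939. Corrected H = 1.125000 / 0.993939 = 1.131860.
Step 5: Under H0, H ~ chi^2(2); p-value = 0.567832.
Step 6: alpha = 0.1. fail to reject H0.

H = 1.1319, df = 2, p = 0.567832, fail to reject H0.
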